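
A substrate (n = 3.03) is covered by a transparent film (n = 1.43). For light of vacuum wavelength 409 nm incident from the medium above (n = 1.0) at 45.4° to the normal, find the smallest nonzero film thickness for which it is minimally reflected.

At the upper boundary (n = 1.0 to n = 1.43) the reflected ray undergoes a half-wave phase shift.
Bottom surface (1.43 → 3.03): reflection off a higher-index medium gives a half-wave phase shift.
The two reflections carry the same phase change, so no net offset.
For weak reflection here: 2 n t cos θ_r = (m + ½) λ.
Snell's law: 1.0 sin 45.4° = 1.43 sin θ_r → sin θ_r = 0.498, cos θ_r = 0.867.
Minimum at m = 0: t = λ / (4 n cos θ_r) = 409 / (4 × 1.43 × 0.867) = 82.5 nm.

82.5 nm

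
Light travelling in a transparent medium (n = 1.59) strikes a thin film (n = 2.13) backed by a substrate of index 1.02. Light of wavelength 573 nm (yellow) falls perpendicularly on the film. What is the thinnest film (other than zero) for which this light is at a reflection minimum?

135 nm

At the upper boundary (n = 1.59 to n = 2.13) the reflected ray undergoes a half-wave phase shift.
Ray reflecting at the bottom interface goes from n = 2.13 toward n = 1.02: no phase shift.
The two reflections differ by half a wavelength.
With one net inversion, destructive interference in reflection requires 2 n t = m λ.
Minimum nonzero at m = 1: t = λ / (2 n) = 573 / (2 × 2.13) = 135 nm.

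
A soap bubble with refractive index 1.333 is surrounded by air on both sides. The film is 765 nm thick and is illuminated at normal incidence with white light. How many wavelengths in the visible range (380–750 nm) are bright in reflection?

Ray reflecting at the top interface goes from n = 1.0 toward n = 1.333: a half-wave phase shift.
At the lower boundary (n = 1.333 to n = 1.0) the reflected ray undergoes no phase shift.
The two reflections differ by half a wavelength.
For strong reflection here: 2 n t = (m + ½) λ.
λ = 2 n t / (m + ½) = 2039 / (m + ½) nm.
m=2: 816 nm (IR); m=3: 583 nm (visible); m=4: 453 nm (visible); m=5: 371 nm (UV).

2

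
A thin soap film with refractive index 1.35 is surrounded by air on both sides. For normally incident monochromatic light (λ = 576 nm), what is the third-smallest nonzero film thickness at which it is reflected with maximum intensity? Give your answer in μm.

0.533 μm

At the upper boundary (n = 1.0 to n = 1.35) the reflected ray undergoes a half-wave phase shift.
Bottom surface (1.35 → 1.0): reflection off a lower-index medium gives no phase shift.
The two reflections differ by half a wavelength.
With one net inversion, constructive interference in reflection requires 2 n t = (m + ½) λ.
The third-smallest nonzero thickness corresponds to m = 2: t = (m + ½) λ / (2 n) = 2.50 × 576 / (2 × 1.35) = 533 nm.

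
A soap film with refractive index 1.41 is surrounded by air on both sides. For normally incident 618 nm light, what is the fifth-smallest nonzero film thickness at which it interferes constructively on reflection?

At the upper boundary (n = 1.0 to n = 1.41) the reflected ray undergoes a half-wave phase shift.
Bottom surface (1.41 → 1.0): reflection off a lower-index medium gives no phase shift.
Net: one phase inversion between the two reflected rays.
So the condition for constructive reflection is 2 n t = (m + ½) λ.
The fifth-smallest nonzero thickness corresponds to m = 4: t = (m + ½) λ / (2 n) = 4.50 × 618 / (2 × 1.41) = 986 nm.

986 nm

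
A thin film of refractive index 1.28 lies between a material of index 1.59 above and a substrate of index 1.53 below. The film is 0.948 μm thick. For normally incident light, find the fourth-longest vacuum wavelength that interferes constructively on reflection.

Ray reflecting at the top interface goes from n = 1.59 toward n = 1.28: no phase shift.
Bottom surface (1.28 → 1.53): reflection off a higher-index medium gives a half-wave phase shift.
Exactly one π shift → a net half-wave offset.
With one net inversion, constructive interference in reflection requires 2 n t = (m + ½) λ.
λ = 2 n t / (m + ½). The fourth-longest wavelength is m = 3: λ = 2 × 1.28 × 948 / 3.50 = 693 nm.

693 nm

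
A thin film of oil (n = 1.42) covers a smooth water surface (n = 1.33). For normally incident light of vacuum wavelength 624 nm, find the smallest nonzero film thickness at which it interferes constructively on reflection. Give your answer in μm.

0.110 μm

Top surface (1.0 → 1.42): reflection off a higher-index medium gives a half-wave phase shift.
At the lower boundary (n = 1.42 to n = 1.33) the reflected ray undergoes no phase shift.
The two reflections differ by half a wavelength.
For bright reflection here: 2 n t = (m + ½) λ.
Minimum at m = 0: t = λ / (4 n) = 624 / (4 × 1.42) = 110 nm.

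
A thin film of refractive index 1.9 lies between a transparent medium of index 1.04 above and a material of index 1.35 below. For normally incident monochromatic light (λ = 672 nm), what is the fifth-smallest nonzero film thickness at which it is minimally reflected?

Ray reflecting at the top interface goes from n = 1.04 toward n = 1.9: a half-wave phase shift.
Ray reflecting at the bottom interface goes from n = 1.9 toward n = 1.35: no phase shift.
The two reflections differ by half a wavelength.
So the condition for destructive reflection is 2 n t = m λ.
The fifth-smallest nonzero thickness corresponds to m = 5: t = m λ / (2 n) = 5.00 × 672 / (2 × 1.9) = 884 nm.

884 nm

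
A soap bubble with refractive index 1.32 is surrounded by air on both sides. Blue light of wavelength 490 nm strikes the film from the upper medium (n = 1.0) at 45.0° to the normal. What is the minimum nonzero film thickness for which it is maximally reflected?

110 nm

Ray reflecting at the top interface goes from n = 1.0 toward n = 1.32: a half-wave phase shift.
Ray reflecting at the bottom interface goes from n = 1.32 toward n = 1.0: no phase shift.
Net: one phase inversion between the two reflected rays.
With one net inversion, constructive interference in reflection requires 2 n t cos θ_r = (m + ½) λ.
Snell's law: 1.0 sin 45.0° = 1.32 sin θ_r → sin θ_r = 0.536, cos θ_r = 0.844.
Minimum at m = 0: t = λ / (4 n cos θ_r) = 490 / (4 × 1.32 × 0.844) = 110 nm.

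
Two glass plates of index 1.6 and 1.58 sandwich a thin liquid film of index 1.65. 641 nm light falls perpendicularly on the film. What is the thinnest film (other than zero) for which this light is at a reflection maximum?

Top surface (1.6 → 1.65): reflection off a higher-index medium gives a half-wave phase shift.
Ray reflecting at the bottom interface goes from n = 1.65 toward n = 1.58: no phase shift.
The two reflections differ by half a wavelength.
So the condition for constructive reflection is 2 n t = (m + ½) λ.
Minimum at m = 0: t = λ / (4 n) = 641 / (4 × 1.65) = 97.1 nm.

97.1 nm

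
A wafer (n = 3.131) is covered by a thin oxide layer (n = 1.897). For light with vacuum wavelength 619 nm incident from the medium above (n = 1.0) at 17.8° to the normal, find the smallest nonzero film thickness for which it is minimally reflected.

82.7 nm

Ray reflecting at the top interface goes from n = 1.0 toward n = 1.897: a half-wave phase shift.
Ray reflecting at the bottom interface goes from n = 1.897 toward n = 3.131: a half-wave phase shift.
Net: no relative phase inversion (both shifts match).
With no net inversion, destructive interference in reflection requires 2 n t cos θ_r = (m + ½) λ.
Snell's law: 1.0 sin 17.8° = 1.897 sin θ_r → sin θ_r = 0.161, cos θ_r = 0.987.
Minimum at m = 0: t = λ / (4 n cos θ_r) = 619 / (4 × 1.897 × 0.987) = 82.7 nm.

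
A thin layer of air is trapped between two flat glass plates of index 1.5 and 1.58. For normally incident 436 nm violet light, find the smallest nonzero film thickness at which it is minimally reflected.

Ray reflecting at the top interface goes from n = 1.5 toward n = 1.0: no phase shift.
Ray reflecting at the bottom interface goes from n = 1.0 toward n = 1.58: a half-wave phase shift.
Exactly one π shift → a net half-wave offset.
With one net inversion, destructive interference in reflection requires 2 n t = m λ.
Minimum nonzero at m = 1: t = λ / (2 n) = 436 / (2 × 1.0) = 218 nm.

218 nm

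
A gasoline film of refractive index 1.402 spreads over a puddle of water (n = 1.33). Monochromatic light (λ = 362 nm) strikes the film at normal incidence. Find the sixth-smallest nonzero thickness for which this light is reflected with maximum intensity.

710 nm

At the upper boundary (n = 1.0 to n = 1.402) the reflected ray undergoes a half-wave phase shift.
At the lower boundary (n = 1.402 to n = 1.33) the reflected ray undergoes no phase shift.
Net: one phase inversion between the two reflected rays.
With one net inversion, constructive interference in reflection requires 2 n t = (m + ½) λ.
The sixth-smallest nonzero thickness corresponds to m = 5: t = (m + ½) λ / (2 n) = 5.50 × 362 / (2 × 1.402) = 710 nm.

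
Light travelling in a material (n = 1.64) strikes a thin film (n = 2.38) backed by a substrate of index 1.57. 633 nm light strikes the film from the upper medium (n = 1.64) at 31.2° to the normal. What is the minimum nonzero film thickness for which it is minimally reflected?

At the upper boundary (n = 1.64 to n = 2.38) the reflected ray undergoes a half-wave phase shift.
Ray reflecting at the bottom interface goes from n = 2.38 toward n = 1.57: no phase shift.
The two reflections differ by half a wavelength.
So the condition for destructive reflection is 2 n t cos θ_r = m λ.
Snell's law: 1.64 sin 31.2° = 2.38 sin θ_r → sin θ_r = 0.357, cos θ_r = 0.934.
Minimum nonzero at m = 1: t = λ / (2 n cos θ_r) = 633 / (2 × 2.38 × 0.934) = 142 nm.

142 nm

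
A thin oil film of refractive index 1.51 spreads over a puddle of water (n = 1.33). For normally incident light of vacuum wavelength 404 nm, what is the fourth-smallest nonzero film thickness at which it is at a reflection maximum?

468 nm

Top surface (1.0 → 1.51): reflection off a higher-index medium gives a half-wave phase shift.
Bottom surface (1.51 → 1.33): reflection off a lower-index medium gives no phase shift.
The two reflections differ by half a wavelength.
With one net inversion, constructive interference in reflection requires 2 n t = (m + ½) λ.
The fourth-smallest nonzero thickness corresponds to m = 3: t = (m + ½) λ / (2 n) = 3.50 × 404 / (2 × 1.51) = 468 nm.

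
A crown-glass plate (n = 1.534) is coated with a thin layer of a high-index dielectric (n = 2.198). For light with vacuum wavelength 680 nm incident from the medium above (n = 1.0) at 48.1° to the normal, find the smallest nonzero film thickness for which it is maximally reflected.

Top surface (1.0 → 2.198): reflection off a higher-index medium gives a half-wave phase shift.
At the lower boundary (n = 2.198 to n = 1.534) the reflected ray undergoes no phase shift.
Net: one phase inversion between the two reflected rays.
With one net inversion, constructive interference in reflection requires 2 n t cos θ_r = (m + ½) λ.
Snell's law: 1.0 sin 48.1° = 2.198 sin θ_r → sin θ_r = 0.339, cos θ_r = 0.941.
Minimum at m = 0: t = λ / (4 n cos θ_r) = 680 / (4 × 2.198 × 0.941) = 82.2 nm.

82.2 nm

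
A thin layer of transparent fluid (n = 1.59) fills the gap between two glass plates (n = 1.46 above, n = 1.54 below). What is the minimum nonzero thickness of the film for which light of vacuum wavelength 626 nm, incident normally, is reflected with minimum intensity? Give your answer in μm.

Ray reflecting at the top interface goes from n = 1.46 toward n = 1.59: a half-wave phase shift.
At the lower boundary (n = 1.59 to n = 1.54) the reflected ray undergoes no phase shift.
Net: one phase inversion between the two reflected rays.
For minimum reflection here: 2 n t = m λ.
Minimum nonzero at m = 1: t = λ / (2 n) = 626 / (2 × 1.59) = 197 nm.

0.197 μm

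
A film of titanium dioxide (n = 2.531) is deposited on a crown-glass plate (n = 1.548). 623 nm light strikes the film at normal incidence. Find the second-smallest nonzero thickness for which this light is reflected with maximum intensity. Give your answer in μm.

Top surface (1.0 → 2.531): reflection off a higher-index medium gives a half-wave phase shift.
Ray reflecting at the bottom interface goes from n = 2.531 toward n = 1.548: no phase shift.
Net: one phase inversion between the two reflected rays.
For maximum reflection here: 2 n t = (m + ½) λ.
The second-smallest nonzero thickness corresponds to m = 1: t = (m + ½) λ / (2 n) = 1.50 × 623 / (2 × 2.531) = 185 nm.

0.185 μm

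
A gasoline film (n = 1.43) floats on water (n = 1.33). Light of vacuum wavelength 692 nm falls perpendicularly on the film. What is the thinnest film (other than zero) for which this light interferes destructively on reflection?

242 nm

At the upper boundary (n = 1.0 to n = 1.43) the reflected ray undergoes a half-wave phase shift.
Ray reflecting at the bottom interface goes from n = 1.43 toward n = 1.33: no phase shift.
Exactly one π shift → a net half-wave offset.
For minimum reflection here: 2 n t = m λ.
Minimum nonzero at m = 1: t = λ / (2 n) = 692 / (2 × 1.43) = 242 nm.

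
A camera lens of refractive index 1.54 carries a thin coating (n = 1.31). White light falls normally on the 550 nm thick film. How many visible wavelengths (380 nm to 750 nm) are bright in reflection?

2

Top surface (1.0 → 1.31): reflection off a higher-index medium gives a half-wave phase shift.
At the lower boundary (n = 1.31 to n = 1.54) the reflected ray undergoes a half-wave phase shift.
Net: no relative phase inversion (both shifts match).
For strong reflection here: 2 n t = m λ.
λ = 2 n t / m = 1441 / m nm.
m=1: 1441 nm (IR); m=2: 721 nm (visible); m=3: 480 nm (visible); m=4: 360 nm (UV).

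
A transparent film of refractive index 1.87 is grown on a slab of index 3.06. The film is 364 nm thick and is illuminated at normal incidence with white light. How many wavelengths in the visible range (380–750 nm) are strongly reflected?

Top surface (1.0 → 1.87): reflection off a higher-index medium gives a half-wave phase shift.
At the lower boundary (n = 1.87 to n = 3.06) the reflected ray undergoes a half-wave phase shift.
Zero or two π shifts → no net half-wave offset.
For bright reflection here: 2 n t = m λ.
λ = 2 n t / m = 1361 / m nm.
m=1: 1361 nm (IR); m=2: 681 nm (visible); m=3: 454 nm (visible); m=4: 340 nm (UV).

2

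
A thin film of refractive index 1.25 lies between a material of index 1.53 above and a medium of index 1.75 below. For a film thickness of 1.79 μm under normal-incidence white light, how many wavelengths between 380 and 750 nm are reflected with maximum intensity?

Top surface (1.53 → 1.25): reflection off a lower-index medium gives no phase shift.
Ray reflecting at the bottom interface goes from n = 1.25 toward n = 1.75: a half-wave phase shift.
Net: one phase inversion between the two reflected rays.
With one net inversion, constructive interference in reflection requires 2 n t = (m + ½) λ.
λ = 2 n t / (m + ½) = 4475 / (m + ½) nm.
m=5: 814 nm (IR); m=6: 688 nm (visible); m=7: 597 nm (visible); m=8: 526 nm (visible); m=9: 471 nm (visible); m=10: 426 nm (visible); m=11: 389 nm (visible); m=12: 358 nm (UV).

6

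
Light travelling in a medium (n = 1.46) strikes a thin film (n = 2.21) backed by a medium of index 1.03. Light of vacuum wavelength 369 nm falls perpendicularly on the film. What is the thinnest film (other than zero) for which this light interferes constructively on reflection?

41.7 nm

Ray reflecting at the top interface goes from n = 1.46 toward n = 2.21: a half-wave phase shift.
Bottom surface (2.21 → 1.03): reflection off a lower-index medium gives no phase shift.
Exactly one π shift → a net half-wave offset.
For strong reflection here: 2 n t = (m + ½) λ.
Minimum at m = 0: t = λ / (4 n) = 369 / (4 × 2.21) = 41.7 nm.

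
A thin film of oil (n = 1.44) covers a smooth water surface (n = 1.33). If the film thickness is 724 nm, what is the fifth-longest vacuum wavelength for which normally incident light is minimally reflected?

417 nm

Ray reflecting at the top interface goes from n = 1.0 toward n = 1.44: a half-wave phase shift.
At the lower boundary (n = 1.44 to n = 1.33) the reflected ray undergoes no phase shift.
The two reflections differ by half a wavelength.
So the condition for destructive reflection is 2 n t = m λ.
λ = 2 n t / m. The fifth-longest wavelength is m = 5: λ = 2 × 1.44 × 724 / 5.00 = 417 nm.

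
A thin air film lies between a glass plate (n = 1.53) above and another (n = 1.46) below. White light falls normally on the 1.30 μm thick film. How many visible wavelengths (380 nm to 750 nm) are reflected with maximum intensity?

Top surface (1.53 → 1.0): reflection off a lower-index medium gives no phase shift.
Ray reflecting at the bottom interface goes from n = 1.0 toward n = 1.46: a half-wave phase shift.
Exactly one π shift → a net half-wave offset.
With one net inversion, constructive interference in reflection requires 2 n t = (m + ½) λ.
λ = 2 n t / (m + ½) = 2600 / (m + ½) nm.
m=2: 1040 nm (IR); m=3: 743 nm (visible); m=4: 578 nm (visible); m=5: 473 nm (visible); m=6: 400 nm (visible); m=7: 347 nm (UV).

4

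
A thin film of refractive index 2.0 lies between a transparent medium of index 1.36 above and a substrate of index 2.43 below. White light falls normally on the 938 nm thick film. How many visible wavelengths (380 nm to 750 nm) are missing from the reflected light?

At the upper boundary (n = 1.36 to n = 2.0) the reflected ray undergoes a half-wave phase shift.
Bottom surface (2.0 → 2.43): reflection off a higher-index medium gives a half-wave phase shift.
Net: no relative phase inversion (both shifts match).
With no net inversion, destructive interference in reflection requires 2 n t = (m + ½) λ.
λ = 2 n t / (m + ½) = 3752 / (m + ½) nm.
m=4: 834 nm (IR); m=5: 682 nm (visible); m=6: 577 nm (visible); m=7: 500 nm (visible); m=8: 441 nm (visible); m=9: 395 nm (visible); m=10: 357 nm (UV).

5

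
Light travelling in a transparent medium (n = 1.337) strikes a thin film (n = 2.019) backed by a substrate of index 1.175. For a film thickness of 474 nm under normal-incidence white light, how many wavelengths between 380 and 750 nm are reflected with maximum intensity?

2

At the upper boundary (n = 1.337 to n = 2.019) the reflected ray undergoes a half-wave phase shift.
Ray reflecting at the bottom interface goes from n = 2.019 toward n = 1.175: no phase shift.
The two reflections differ by half a wavelength.
For strong reflection here: 2 n t = (m + ½) λ.
λ = 2 n t / (m + ½) = 1914 / (m + ½) nm.
m=2: 766 nm (IR); m=3: 547 nm (visible); m=4: 425 nm (visible); m=5: 348 nm (UV).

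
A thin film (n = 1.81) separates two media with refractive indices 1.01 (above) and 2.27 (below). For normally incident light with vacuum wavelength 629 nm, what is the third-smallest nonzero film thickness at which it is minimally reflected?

434 nm

Top surface (1.01 → 1.81): reflection off a higher-index medium gives a half-wave phase shift.
Ray reflecting at the bottom interface goes from n = 1.81 toward n = 2.27: a half-wave phase shift.
Zero or two π shifts → no net half-wave offset.
With no net inversion, destructive interference in reflection requires 2 n t = (m + ½) λ.
The third-smallest nonzero thickness corresponds to m = 2: t = (m + ½) λ / (2 n) = 2.50 × 629 / (2 × 1.81) = 434 nm.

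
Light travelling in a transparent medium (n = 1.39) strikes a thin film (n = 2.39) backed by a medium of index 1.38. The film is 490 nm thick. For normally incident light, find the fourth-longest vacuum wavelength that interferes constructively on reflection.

At the upper boundary (n = 1.39 to n = 2.39) the reflected ray undergoes a half-wave phase shift.
At the lower boundary (n = 2.39 to n = 1.38) the reflected ray undergoes no phase shift.
The two reflections differ by half a wavelength.
For maximum reflection here: 2 n t = (m + ½) λ.
λ = 2 n t / (m + ½). The fourth-longest wavelength is m = 3: λ = 2 × 2.39 × 490 / 3.50 = 669 nm.

669 nm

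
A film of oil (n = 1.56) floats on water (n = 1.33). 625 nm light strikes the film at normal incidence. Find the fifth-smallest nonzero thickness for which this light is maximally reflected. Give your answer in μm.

At the upper boundary (n = 1.0 to n = 1.56) the reflected ray undergoes a half-wave phase shift.
Ray reflecting at the bottom interface goes from n = 1.56 toward n = 1.33: no phase shift.
Exactly one π shift → a net half-wave offset.
For bright reflection here: 2 n t = (m + ½) λ.
The fifth-smallest nonzero thickness corresponds to m = 4: t = (m + ½) λ / (2 n) = 4.50 × 625 / (2 × 1.56) = 901 nm.

0.901 μm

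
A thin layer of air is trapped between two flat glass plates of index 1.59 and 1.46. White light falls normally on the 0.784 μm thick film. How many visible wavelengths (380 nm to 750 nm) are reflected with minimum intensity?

Top surface (1.59 → 1.0): reflection off a lower-index medium gives no phase shift.
Bottom surface (1.0 → 1.46): reflection off a higher-index medium gives a half-wave phase shift.
Net: one phase inversion between the two reflected rays.
So the condition for destructive reflection is 2 n t = m λ.
λ = 2 n t / m = 1568 / m nm.
m=2: 784 nm (IR); m=3: 523 nm (visible); m=4: 392 nm (visible); m=5: 314 nm (UV).

2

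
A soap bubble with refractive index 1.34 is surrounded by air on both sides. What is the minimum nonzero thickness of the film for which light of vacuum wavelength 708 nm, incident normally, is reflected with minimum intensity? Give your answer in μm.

0.264 μm

Top surface (1.0 → 1.34): reflection off a higher-index medium gives a half-wave phase shift.
Bottom surface (1.34 → 1.0): reflection off a lower-index medium gives no phase shift.
Net: one phase inversion between the two reflected rays.
With one net inversion, destructive interference in reflection requires 2 n t = m λ.
Minimum nonzero at m = 1: t = λ / (2 n) = 708 / (2 × 1.34) = 264 nm.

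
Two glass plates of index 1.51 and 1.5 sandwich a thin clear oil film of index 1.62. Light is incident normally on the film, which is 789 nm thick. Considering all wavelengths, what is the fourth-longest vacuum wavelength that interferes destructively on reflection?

639 nm

Ray reflecting at the top interface goes from n = 1.51 toward n = 1.62: a half-wave phase shift.
Bottom surface (1.62 → 1.5): reflection off a lower-index medium gives no phase shift.
Net: one phase inversion between the two reflected rays.
So the condition for destructive reflection is 2 n t = m λ.
λ = 2 n t / m. The fourth-longest wavelength is m = 4: λ = 2 × 1.62 × 789 / 4.00 = 639 nm.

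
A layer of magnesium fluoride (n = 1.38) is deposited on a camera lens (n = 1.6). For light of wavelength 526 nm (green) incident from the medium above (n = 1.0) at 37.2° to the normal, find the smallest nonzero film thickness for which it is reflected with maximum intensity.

212 nm

At the upper boundary (n = 1.0 to n = 1.38) the reflected ray undergoes a half-wave phase shift.
Bottom surface (1.38 → 1.6): reflection off a higher-index medium gives a half-wave phase shift.
Zero or two π shifts → no net half-wave offset.
With no net inversion, constructive interference in reflection requires 2 n t cos θ_r = m λ.
Snell's law: 1.0 sin 37.2° = 1.38 sin θ_r → sin θ_r = 0.438, cos θ_r = 0.899.
Minimum nonzero at m = 1: t = λ / (2 n cos θ_r) = 526 / (2 × 1.38 × 0.899) = 212 nm.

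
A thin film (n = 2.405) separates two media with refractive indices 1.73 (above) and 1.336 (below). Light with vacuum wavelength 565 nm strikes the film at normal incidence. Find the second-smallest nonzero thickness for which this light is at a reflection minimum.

Top surface (1.73 → 2.405): reflection off a higher-index medium gives a half-wave phase shift.
At the lower boundary (n = 2.405 to n = 1.336) the reflected ray undergoes no phase shift.
Exactly one π shift → a net half-wave offset.
With one net inversion, destructive interference in reflection requires 2 n t = m λ.
The second-smallest nonzero thickness corresponds to m = 2: t = m λ / (2 n) = 2.00 × 565 / (2 × 2.405) = 235 nm.

235 nm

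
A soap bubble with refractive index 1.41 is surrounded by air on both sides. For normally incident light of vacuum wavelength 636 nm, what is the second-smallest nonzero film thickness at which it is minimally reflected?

Top surface (1.0 → 1.41): reflection off a higher-index medium gives a half-wave phase shift.
Ray reflecting at the bottom interface goes from n = 1.41 toward n = 1.0: no phase shift.
Net: one phase inversion between the two reflected rays.
With one net inversion, destructive interference in reflection requires 2 n t = m λ.
The second-smallest nonzero thickness corresponds to m = 2: t = m λ / (2 n) = 2.00 × 636 / (2 × 1.41) = 451 nm.

451 nm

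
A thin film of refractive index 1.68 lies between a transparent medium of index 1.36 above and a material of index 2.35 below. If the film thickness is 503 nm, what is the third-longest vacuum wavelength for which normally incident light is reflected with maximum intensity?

563 nm

At the upper boundary (n = 1.36 to n = 1.68) the reflected ray undergoes a half-wave phase shift.
At the lower boundary (n = 1.68 to n = 2.35) the reflected ray undergoes a half-wave phase shift.
Net: no relative phase inversion (both shifts match).
So the condition for constructive reflection is 2 n t = m λ.
λ = 2 n t / m. The third-longest wavelength is m = 3: λ = 2 × 1.68 × 503 / 3.00 = 563 nm.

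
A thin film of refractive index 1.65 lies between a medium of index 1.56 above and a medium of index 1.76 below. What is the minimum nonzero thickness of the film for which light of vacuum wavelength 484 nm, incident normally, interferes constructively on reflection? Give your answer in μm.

0.147 μm

Top surface (1.56 → 1.65): reflection off a higher-index medium gives a half-wave phase shift.
Ray reflecting at the bottom interface goes from n = 1.65 toward n = 1.76: a half-wave phase shift.
The two reflections carry the same phase change, so no net offset.
For maximum reflection here: 2 n t = m λ.
Minimum nonzero at m = 1: t = λ / (2 n) = 484 / (2 × 1.65) = 147 nm.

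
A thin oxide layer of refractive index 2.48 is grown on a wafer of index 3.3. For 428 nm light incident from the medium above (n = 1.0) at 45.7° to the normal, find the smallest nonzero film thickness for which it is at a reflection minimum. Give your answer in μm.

0.0451 μm

Top surface (1.0 → 2.48): reflection off a higher-index medium gives a half-wave phase shift.
Bottom surface (2.48 → 3.3): reflection off a higher-index medium gives a half-wave phase shift.
The two reflections carry the same phase change, so no net offset.
For weak reflection here: 2 n t cos θ_r = (m + ½) λ.
Snell's law: 1.0 sin 45.7° = 2.48 sin θ_r → sin θ_r = 0.289, cos θ_r = 0.957.
Minimum at m = 0: t = λ / (4 n cos θ_r) = 428 / (4 × 2.48 × 0.957) = 45.1 nm.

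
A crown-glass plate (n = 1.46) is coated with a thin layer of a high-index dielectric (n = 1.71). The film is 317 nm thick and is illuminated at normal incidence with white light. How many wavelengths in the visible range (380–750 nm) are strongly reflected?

Ray reflecting at the top interface goes from n = 1.0 toward n = 1.71: a half-wave phase shift.
Ray reflecting at the bottom interface goes from n = 1.71 toward n = 1.46: no phase shift.
Net: one phase inversion between the two reflected rays.
With one net inversion, constructive interference in reflection requires 2 n t = (m + ½) λ.
λ = 2 n t / (m + ½) = 1084 / (m + ½) nm.
m=0: 2168 nm (IR); m=1: 723 nm (visible); m=2: 434 nm (visible); m=3: 310 nm (UV).

2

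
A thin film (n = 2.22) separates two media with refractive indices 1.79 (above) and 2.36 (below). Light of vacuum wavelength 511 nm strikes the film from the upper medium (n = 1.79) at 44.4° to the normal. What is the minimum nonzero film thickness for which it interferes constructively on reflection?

At the upper boundary (n = 1.79 to n = 2.22) the reflected ray undergoes a half-wave phase shift.
Ray reflecting at the bottom interface goes from n = 2.22 toward n = 2.36: a half-wave phase shift.
The two reflections carry the same phase change, so no net offset.
With no net inversion, constructive interference in reflection requires 2 n t cos θ_r = m λ.
Snell's law: 1.79 sin 44.4° = 2.22 sin θ_r → sin θ_r = 0.564, cos θ_r = 0.826.
Minimum nonzero at m = 1: t = λ / (2 n cos θ_r) = 511 / (2 × 2.22 × 0.826) = 139 nm.

139 nm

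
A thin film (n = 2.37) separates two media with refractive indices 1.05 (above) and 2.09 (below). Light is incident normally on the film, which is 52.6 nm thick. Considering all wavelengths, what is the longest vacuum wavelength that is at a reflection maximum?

Top surface (1.05 → 2.37): reflection off a higher-index medium gives a half-wave phase shift.
At the lower boundary (n = 2.37 to n = 2.09) the reflected ray undergoes no phase shift.
Exactly one π shift → a net half-wave offset.
So the condition for constructive reflection is 2 n t = (m + ½) λ.
λ = 2 n t / (m + ½). The longest wavelength is m = 0: λ = 2 × 2.37 × 52.6 / 0.500 = 499 nm.

499 nm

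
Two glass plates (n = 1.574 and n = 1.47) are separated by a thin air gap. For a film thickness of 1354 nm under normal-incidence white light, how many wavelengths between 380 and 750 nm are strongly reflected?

At the upper boundary (n = 1.574 to n = 1.0) the reflected ray undergoes no phase shift.
Ray reflecting at the bottom interface goes from n = 1.0 toward n = 1.47: a half-wave phase shift.
Net: one phase inversion between the two reflected rays.
With one net inversion, constructive interference in reflection requires 2 n t = (m + ½) λ.
λ = 2 n t / (m + ½) = 2708 / (m + ½) nm.
m=3: 774 nm (IR); m=4: 602 nm (visible); m=5: 492 nm (visible); m=6: 417 nm (visible); m=7: 361 nm (UV).

3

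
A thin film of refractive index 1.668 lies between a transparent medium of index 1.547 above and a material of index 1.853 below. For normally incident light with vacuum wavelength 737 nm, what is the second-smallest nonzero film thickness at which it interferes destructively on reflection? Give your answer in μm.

0.331 μm

Ray reflecting at the top interface goes from n = 1.547 toward n = 1.668: a half-wave phase shift.
Bottom surface (1.668 → 1.853): reflection off a higher-index medium gives a half-wave phase shift.
Zero or two π shifts → no net half-wave offset.
With no net inversion, destructive interference in reflection requires 2 n t = (m + ½) λ.
The second-smallest nonzero thickness corresponds to m = 1: t = (m + ½) λ / (2 n) = 1.50 × 737 / (2 × 1.668) = 331 nm.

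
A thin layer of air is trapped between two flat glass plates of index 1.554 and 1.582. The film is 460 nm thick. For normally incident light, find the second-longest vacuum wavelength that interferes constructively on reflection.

Ray reflecting at the top interface goes from n = 1.554 toward n = 1.0: no phase shift.
At the lower boundary (n = 1.0 to n = 1.582) the reflected ray undergoes a half-wave phase shift.
Exactly one π shift → a net half-wave offset.
For bright reflection here: 2 n t = (m + ½) λ.
λ = 2 n t / (m + ½). The second-longest wavelength is m = 1: λ = 2 × 1.0 × 460 / 1.50 = 613 nm.

613 nm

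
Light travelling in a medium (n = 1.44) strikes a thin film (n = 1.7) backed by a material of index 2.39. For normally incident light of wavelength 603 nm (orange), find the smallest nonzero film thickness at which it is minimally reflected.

Ray reflecting at the top interface goes from n = 1.44 toward n = 1.7: a half-wave phase shift.
At the lower boundary (n = 1.7 to n = 2.39) the reflected ray undergoes a half-wave phase shift.
The two reflections carry the same phase change, so no net offset.
With no net inversion, destructive interference in reflection requires 2 n t = (m + ½) λ.
Minimum at m = 0: t = λ / (4 n) = 603 / (4 × 1.7) = 88.7 nm.

88.7 nm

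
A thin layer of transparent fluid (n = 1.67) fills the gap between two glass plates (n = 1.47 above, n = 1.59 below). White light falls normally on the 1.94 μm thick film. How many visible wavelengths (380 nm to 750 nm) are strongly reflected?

8

Top surface (1.47 → 1.67): reflection off a higher-index medium gives a half-wave phase shift.
Ray reflecting at the bottom interface goes from n = 1.67 toward n = 1.59: no phase shift.
The two reflections differ by half a wavelength.
With one net inversion, constructive interference in reflection requires 2 n t = (m + ½) λ.
λ = 2 n t / (m + ½) = 6480 / (m + ½) nm.
m=8: 762 nm (IR); m=9: 682 nm (visible); m=10: 617 nm (visible); m=11: 563 nm (visible); m=12: 518 nm (visible); m=13: 480 nm (visible); m=14: 447 nm (visible); m=15: 418 nm (visible); m=16: 393 nm (visible); m=17: 370 nm (UV).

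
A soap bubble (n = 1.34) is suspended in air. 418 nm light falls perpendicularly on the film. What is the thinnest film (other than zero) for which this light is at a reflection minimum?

Ray reflecting at the top interface goes from n = 1.0 toward n = 1.34: a half-wave phase shift.
Ray reflecting at the bottom interface goes from n = 1.34 toward n = 1.0: no phase shift.
Net: one phase inversion between the two reflected rays.
So the condition for destructive reflection is 2 n t = m λ.
Minimum nonzero at m = 1: t = λ / (2 n) = 418 / (2 × 1.34) = 156 nm.

156 nm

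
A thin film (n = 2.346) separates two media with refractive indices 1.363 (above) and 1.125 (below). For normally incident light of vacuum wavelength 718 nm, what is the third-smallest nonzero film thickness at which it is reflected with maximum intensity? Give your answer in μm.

Ray reflecting at the top interface goes from n = 1.363 toward n = 2.346: a half-wave phase shift.
At the lower boundary (n = 2.346 to n = 1.125) the reflected ray undergoes no phase shift.
Exactly one π shift → a net half-wave offset.
For strong reflection here: 2 n t = (m + ½) λ.
The third-smallest nonzero thickness corresponds to m = 2: t = (m + ½) λ / (2 n) = 2.50 × 718 / (2 × 2.346) = 383 nm.

0.383 μm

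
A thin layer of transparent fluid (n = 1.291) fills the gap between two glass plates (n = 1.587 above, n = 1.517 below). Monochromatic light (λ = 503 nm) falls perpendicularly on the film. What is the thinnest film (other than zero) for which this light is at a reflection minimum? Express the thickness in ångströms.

1948 Å

At the upper boundary (n = 1.587 to n = 1.291) the reflected ray undergoes no phase shift.
Bottom surface (1.291 → 1.517): reflection off a higher-index medium gives a half-wave phase shift.
Exactly one π shift → a net half-wave offset.
For minimum reflection here: 2 n t = m λ.
Minimum nonzero at m = 1: t = λ / (2 n) = 503 / (2 × 1.291) = 195 nm.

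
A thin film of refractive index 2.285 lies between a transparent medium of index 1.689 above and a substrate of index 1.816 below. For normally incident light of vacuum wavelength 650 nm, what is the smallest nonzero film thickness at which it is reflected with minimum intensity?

At the upper boundary (n = 1.689 to n = 2.285) the reflected ray undergoes a half-wave phase shift.
Ray reflecting at the bottom interface goes from n = 2.285 toward n = 1.816: no phase shift.
The two reflections differ by half a wavelength.
For dark reflection here: 2 n t = m λ.
The smallest nonzero thickness corresponds to m = 1: t = m λ / (2 n) = 1.00 × 650 / (2 × 2.285) = 142 nm.

142 nm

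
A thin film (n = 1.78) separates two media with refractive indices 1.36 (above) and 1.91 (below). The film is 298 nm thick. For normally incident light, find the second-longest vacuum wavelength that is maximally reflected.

Top surface (1.36 → 1.78): reflection off a higher-index medium gives a half-wave phase shift.
Ray reflecting at the bottom interface goes from n = 1.78 toward n = 1.91: a half-wave phase shift.
Zero or two π shifts → no net half-wave offset.
So the condition for constructive reflection is 2 n t = m λ.
λ = 2 n t / m. The second-longest wavelength is m = 2: λ = 2 × 1.78 × 298 / 2.00 = 530 nm.

530 nm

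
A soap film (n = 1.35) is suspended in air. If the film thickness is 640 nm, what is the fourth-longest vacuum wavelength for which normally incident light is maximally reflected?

Top surface (1.0 → 1.35): reflection off a higher-index medium gives a half-wave phase shift.
Bottom surface (1.35 → 1.0): reflection off a lower-index medium gives no phase shift.
The two reflections differ by half a wavelength.
So the condition for constructive reflection is 2 n t = (m + ½) λ.
λ = 2 n t / (m + ½). The fourth-longest wavelength is m = 3: λ = 2 × 1.35 × 640 / 3.50 = 494 nm.

494 nm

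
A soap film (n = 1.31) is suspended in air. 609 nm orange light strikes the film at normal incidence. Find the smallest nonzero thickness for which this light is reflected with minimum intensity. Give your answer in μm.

Ray reflecting at the top interface goes from n = 1.0 toward n = 1.31: a half-wave phase shift.
At the lower boundary (n = 1.31 to n = 1.0) the reflected ray undergoes no phase shift.
The two reflections differ by half a wavelength.
With one net inversion, destructive interference in reflection requires 2 n t = m λ.
The smallest nonzero thickness corresponds to m = 1: t = m λ / (2 n) = 1.00 × 609 / (2 × 1.31) = 232 nm.

0.232 μm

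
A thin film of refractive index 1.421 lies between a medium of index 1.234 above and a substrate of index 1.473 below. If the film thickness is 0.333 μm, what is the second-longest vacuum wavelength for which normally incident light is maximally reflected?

Ray reflecting at the top interface goes from n = 1.234 toward n = 1.421: a half-wave phase shift.
At the lower boundary (n = 1.421 to n = 1.473) the reflected ray undergoes a half-wave phase shift.
Net: no relative phase inversion (both shifts match).
So the condition for constructive reflection is 2 n t = m λ.
λ = 2 n t / m. The second-longest wavelength is m = 2: λ = 2 × 1.421 × 333 / 2.00 = 473 nm.

473 nm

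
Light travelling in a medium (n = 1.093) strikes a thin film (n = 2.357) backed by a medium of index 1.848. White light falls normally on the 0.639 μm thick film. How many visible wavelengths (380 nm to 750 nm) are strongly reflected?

4

Top surface (1.093 → 2.357): reflection off a higher-index medium gives a half-wave phase shift.
Bottom surface (2.357 → 1.848): reflection off a lower-index medium gives no phase shift.
The two reflections differ by half a wavelength.
So the condition for constructive reflection is 2 n t = (m + ½) λ.
λ = 2 n t / (m + ½) = 3012 / (m + ½) nm.
m=3: 861 nm (IR); m=4: 669 nm (visible); m=5: 548 nm (visible); m=6: 463 nm (visible); m=7: 402 nm (visible); m=8: 354 nm (UV).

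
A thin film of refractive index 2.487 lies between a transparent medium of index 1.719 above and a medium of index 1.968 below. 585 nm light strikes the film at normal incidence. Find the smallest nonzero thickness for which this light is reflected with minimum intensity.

118 nm

At the upper boundary (n = 1.719 to n = 2.487) the reflected ray undergoes a half-wave phase shift.
Ray reflecting at the bottom interface goes from n = 2.487 toward n = 1.968: no phase shift.
The two reflections differ by half a wavelength.
With one net inversion, destructive interference in reflection requires 2 n t = m λ.
The smallest nonzero thickness corresponds to m = 1: t = m λ / (2 n) = 1.00 × 585 / (2 × 2.487) = 118 nm.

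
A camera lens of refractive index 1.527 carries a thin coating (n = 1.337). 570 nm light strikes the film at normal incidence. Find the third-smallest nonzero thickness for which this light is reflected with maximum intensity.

639 nm

At the upper boundary (n = 1.0 to n = 1.337) the reflected ray undergoes a half-wave phase shift.
Ray reflecting at the bottom interface goes from n = 1.337 toward n = 1.527: a half-wave phase shift.
Net: no relative phase inversion (both shifts match).
For bright reflection here: 2 n t = m λ.
The third-smallest nonzero thickness corresponds to m = 3: t = m λ / (2 n) = 3.00 × 570 / (2 × 1.337) = 639 nm.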